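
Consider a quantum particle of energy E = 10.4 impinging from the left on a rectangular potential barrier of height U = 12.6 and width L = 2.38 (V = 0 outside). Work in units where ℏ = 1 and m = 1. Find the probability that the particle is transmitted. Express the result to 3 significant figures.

E < U: inside the barrier ψ ∝ e^{±κx} with κ = √(2m(U − E))/ℏ = 2.098.
κL = 4.992, sinh(κL) = 73.64.
The exact tunnelling result is T⁻¹ = 1 + U² sinh²(κL) / [4E(U − E)] = 9407, so T = 0.000106.

T = 0.000106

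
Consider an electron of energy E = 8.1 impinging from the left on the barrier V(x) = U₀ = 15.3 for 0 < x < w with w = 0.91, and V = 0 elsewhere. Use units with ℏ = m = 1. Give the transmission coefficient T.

Since E < U₀ the interior solution is evanescent with decay constant κ = √(2m(U₀ − E))/ℏ = 3.795.
κw = 3.453, sinh(κw) = 15.78.
The exact tunnelling result is T⁻¹ = 1 + U₀² sinh²(κw) / [4E(U₀ − E)] = 251.0, so T = 0.00398.

T = 0.00398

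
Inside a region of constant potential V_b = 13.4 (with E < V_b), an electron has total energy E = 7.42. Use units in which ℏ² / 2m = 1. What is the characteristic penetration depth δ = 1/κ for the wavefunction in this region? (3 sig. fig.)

Since E < V_b the TISE in this region is ψ'' = κ²ψ with κ = √(2m(V_b − E))/ℏ.
κ = √(2 × 0.5 × 5.98) = 2.445. The penetration depth is δ = 1/κ = 0.409.

δ = 0.409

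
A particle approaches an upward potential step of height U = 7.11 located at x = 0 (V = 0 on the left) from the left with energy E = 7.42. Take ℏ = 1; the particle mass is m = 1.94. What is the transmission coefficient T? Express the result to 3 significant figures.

T = 0.564

On each side the TISE gives plane waves with k = √(2m(E − V))/ℏ: k₁ = √(2·1.94·7.42) = 5.366, k₂ = √(2·1.94·0.31) = 1.097.
Matching ψ and ψ′ at x = 0 gives r = (k₁ − k₂)/(k₁ + k₂), so R = r² = 0.4364 and T = 1 − R = 0.5636.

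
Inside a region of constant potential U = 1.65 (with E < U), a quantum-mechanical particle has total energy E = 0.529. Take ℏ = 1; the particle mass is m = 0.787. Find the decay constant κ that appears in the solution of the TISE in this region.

Since E < U the TISE in this region is ψ'' = κ²ψ with κ = √(2m(U − E))/ℏ.
κ = √(2 × 0.787 × 1.121) = 1.328.

κ = 1.33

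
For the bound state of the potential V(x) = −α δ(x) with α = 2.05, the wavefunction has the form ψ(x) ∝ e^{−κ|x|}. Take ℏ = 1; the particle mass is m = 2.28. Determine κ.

Integrating the TISE across x = 0 gives the cusp condition ψ'(0⁺) − ψ'(0⁻) = −(2mα/ℏ²)ψ(0).
With ψ ∝ e^{−κ|x|} this yields −2κ = −2mα/ℏ², so κ = mα/ℏ² = 4.674.

κ = 4.67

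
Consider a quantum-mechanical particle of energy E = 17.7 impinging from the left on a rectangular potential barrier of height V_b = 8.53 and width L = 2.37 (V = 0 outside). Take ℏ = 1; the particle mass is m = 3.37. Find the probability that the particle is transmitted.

T = 0.995

Above the barrier the interior wavenumber is k₂ = √(2m(E − V_b))/ℏ = 7.862, giving phase k₂L = 18.63.
T = [1 + V_b² sin²(k₂L) / (4E(E − V_b))]⁻¹ = 1/1.005 = 0.995.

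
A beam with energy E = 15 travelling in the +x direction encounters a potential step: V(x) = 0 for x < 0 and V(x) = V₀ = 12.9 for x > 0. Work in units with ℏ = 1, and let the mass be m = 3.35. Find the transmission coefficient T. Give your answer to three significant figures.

The wavenumbers are k₁ = √(2mE)/ℏ = 10.02 on the left and k₂ = √(2m(E − V₀))/ℏ = 3.751 on the right.
Continuity of ψ and ψ′ at the step yields the reflection amplitude r = (k₁ − k₂)/(k₁ + k₂) = 0.4554; thus R = |r|² = 0.2074, T = 0.7926.

T = 0.793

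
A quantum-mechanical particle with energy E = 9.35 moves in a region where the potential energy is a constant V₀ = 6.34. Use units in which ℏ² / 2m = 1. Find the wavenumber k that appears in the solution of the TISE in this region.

With E > V₀ the solution is oscillatory, ψ ∝ e^{±ikx} with k = √(2m(E − V₀))/ℏ.
k = √(2 × 0.5 × 3.01) = 1.735.

k = 1.73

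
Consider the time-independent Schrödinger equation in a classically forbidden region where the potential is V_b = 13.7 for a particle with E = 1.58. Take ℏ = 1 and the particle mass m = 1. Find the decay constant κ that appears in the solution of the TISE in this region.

κ = 4.92

Since E < V_b the TISE in this region is ψ'' = κ²ψ with κ = √(2m(V_b − E))/ℏ.
κ = √(2 × 1 × 12.12) = 4.923.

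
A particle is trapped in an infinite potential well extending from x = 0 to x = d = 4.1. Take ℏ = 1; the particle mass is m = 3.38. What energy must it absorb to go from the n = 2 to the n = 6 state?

ΔE = 2.78

E_n = n²π²ℏ²/(2md²), so ΔE = (6² − 2²) π²ℏ²/(2md²).
ΔE = 32 × π² / (2 × 3.38 × 4.1²) = 2.779.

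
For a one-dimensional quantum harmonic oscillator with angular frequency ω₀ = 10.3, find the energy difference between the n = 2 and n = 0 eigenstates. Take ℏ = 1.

E_n = ℏω₀(n + ½), so ΔE = (2 − 0) ℏω₀ = 2 × 10.3 = 20.60.

ΔE = 20.6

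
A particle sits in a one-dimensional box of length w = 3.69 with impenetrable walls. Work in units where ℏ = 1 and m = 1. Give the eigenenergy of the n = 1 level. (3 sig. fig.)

The infinite-well eigenfunctions ψ_n = √(2/w) sin(nπx/w) vanish at both walls, giving E_n = n²π²ℏ²/(2mw²).
E_1 = 1² × π² / (2 × 1 × 3.69²) = 0.3624.

E = 0.362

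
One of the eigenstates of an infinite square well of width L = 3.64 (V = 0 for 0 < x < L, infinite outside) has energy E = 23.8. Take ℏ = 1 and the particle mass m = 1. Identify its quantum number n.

n = 8

For an infinite well E_n = n²π²ℏ²/(2mL²), so n = (L/πℏ)√(2mE).
n = (3.64/π) × √(2 × 1 × 23.8) = 7.994 → n = 8.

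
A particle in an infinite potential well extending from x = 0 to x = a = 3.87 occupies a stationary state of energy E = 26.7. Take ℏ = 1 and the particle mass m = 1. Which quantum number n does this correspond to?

From E_n = n²π²ℏ²/(2ma²) invert to n = √(2ma²E)/(πℏ).
n = (3.87/π) × √(2 × 1 × 26.7) = 9.002 → n = 9.

n = 9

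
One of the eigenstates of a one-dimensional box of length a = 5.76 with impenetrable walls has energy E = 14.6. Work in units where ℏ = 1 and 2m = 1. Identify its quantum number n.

n = 7

From E_n = n²π²ℏ²/(2ma²) invert to n = √(2ma²E)/(πℏ).
n = (5.76/π) × √(2 × 0.5 × 14.6) = 7.006 → n = 7.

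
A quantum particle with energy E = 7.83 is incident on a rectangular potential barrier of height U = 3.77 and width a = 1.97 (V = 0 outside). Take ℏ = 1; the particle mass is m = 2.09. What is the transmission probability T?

T = 0.906

Above the barrier the interior wavenumber is k₂ = √(2m(E − U))/ℏ = 4.120, giving phase k₂a = 8.116.
T = [1 + U² sin²(k₂a) / (4E(E − U))]⁻¹ = 1/1.104 = 0.906.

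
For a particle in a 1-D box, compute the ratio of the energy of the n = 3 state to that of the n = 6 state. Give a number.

0.25

E_n = n²π²ℏ²/(2mL²) so the ratio is n₂²/n₁² = 9/36 = 0.25.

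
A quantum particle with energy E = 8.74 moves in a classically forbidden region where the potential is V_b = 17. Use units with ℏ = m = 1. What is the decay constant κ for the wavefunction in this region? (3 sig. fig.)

κ = 4.06

Since E < V_b the TISE in this region is ψ'' = κ²ψ with κ = √(2m(V_b − E))/ℏ.
κ = √(2 × 1 × 8.26) = 4.064.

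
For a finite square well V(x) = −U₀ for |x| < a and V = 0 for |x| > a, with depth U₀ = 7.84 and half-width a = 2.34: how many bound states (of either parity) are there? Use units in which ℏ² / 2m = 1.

N = 5

Define the well-strength parameter z₀ = (a/ℏ)√(2mU₀) = 2.34 × √(2·0.5·7.84) = 6.552.
A new bound state (alternating even/odd) appears each time z₀ passes a multiple of π/2, so N = ⌊2z₀/π⌋ + 1 = ⌊4.171⌋ + 1 = 5.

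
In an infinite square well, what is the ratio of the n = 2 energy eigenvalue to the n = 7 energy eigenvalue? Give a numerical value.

0.0816327

Since E_n ∝ n², the ratio is (2/7)² = 0.0816327.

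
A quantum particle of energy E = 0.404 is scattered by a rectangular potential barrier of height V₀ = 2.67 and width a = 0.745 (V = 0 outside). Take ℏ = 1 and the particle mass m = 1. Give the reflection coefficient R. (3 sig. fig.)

Since E < V₀ the interior solution is evanescent with decay constant κ = √(2m(V₀ − E))/ℏ = 2.129.
κa = 1.586, sinh(κa) = 2.340.
Matching ψ, ψ′ at both faces gives T = [1 + V₀² sinh²(κa) / (4E(V₀ − E))]⁻¹ = 1/11.66 = 0.0858.
R = 1 − T = 0.914.

R = 0.914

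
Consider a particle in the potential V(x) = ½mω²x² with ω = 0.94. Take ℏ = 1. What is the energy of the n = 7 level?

E = 7.05

The oscillator eigenvalues are E_n = ℏω(n + ½), so E_7 = 0.94 × 7.5 = 7.050.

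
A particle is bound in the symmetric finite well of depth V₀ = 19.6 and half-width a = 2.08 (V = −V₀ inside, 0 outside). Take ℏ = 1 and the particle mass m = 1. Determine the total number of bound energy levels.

N = 9

Define the well-strength parameter z₀ = (a/ℏ)√(2mV₀) = 2.08 × √(2·1·19.6) = 13.02.
A new bound state (alternating even/odd) appears each time z₀ passes a multiple of π/2, so N = ⌊2z₀/π⌋ + 1 = ⌊8.291⌋ + 1 = 9.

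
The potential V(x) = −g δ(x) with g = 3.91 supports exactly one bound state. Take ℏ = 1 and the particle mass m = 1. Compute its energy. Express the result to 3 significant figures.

E = -7.64

The bound state is ψ(x) = √κ e^{−κ|x|}. The derivative jump ψ'(0⁺) − ψ'(0⁻) = −(2mg/ℏ²)ψ(0) fixes κ = mg/ℏ² = 3.910.
Then E = −ℏ²κ²/(2m) = −mg²/(2ℏ²) = -7.644.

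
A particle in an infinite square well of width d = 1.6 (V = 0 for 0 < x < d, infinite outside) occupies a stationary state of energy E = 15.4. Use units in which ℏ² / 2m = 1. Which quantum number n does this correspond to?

n = 2

For an infinite well E_n = n²π²ℏ²/(2md²), so n = (d/πℏ)√(2mE).
n = (1.6/π) × √(2 × 0.5 × 15.4) = 1.999 → n = 2.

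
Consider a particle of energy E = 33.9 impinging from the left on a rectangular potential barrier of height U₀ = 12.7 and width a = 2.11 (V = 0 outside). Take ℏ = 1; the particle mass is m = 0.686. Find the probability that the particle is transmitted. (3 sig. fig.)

E > U₀: inside the barrier k₂ = √(2m(E − U₀))/ℏ = 5.393, k₂a = 11.38.
T = [1 + U₀² sin²(k₂a) / (4E(E − U₀))]⁻¹ = 1/1.048 = 0.954.

T = 0.954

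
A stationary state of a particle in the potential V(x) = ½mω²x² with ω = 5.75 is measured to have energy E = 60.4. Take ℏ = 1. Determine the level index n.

n = 10

Invert E_n = (n + ½)ℏω: n = E/ℏω − ½ = 10.004, so n = 10.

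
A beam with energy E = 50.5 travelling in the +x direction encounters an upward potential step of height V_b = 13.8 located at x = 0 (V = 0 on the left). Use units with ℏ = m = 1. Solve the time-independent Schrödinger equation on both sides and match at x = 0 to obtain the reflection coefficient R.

The wavenumbers are k₁ = √(2mE)/ℏ = 10.05 on the left and k₂ = √(2m(E − V_b))/ℏ = 8.567 on the right.
Matching ψ and ψ′ at x = 0 gives r = (k₁ − k₂)/(k₁ + k₂), so R = r² = 0.006341 and T = 1 − R = 0.9937.

R = 0.00634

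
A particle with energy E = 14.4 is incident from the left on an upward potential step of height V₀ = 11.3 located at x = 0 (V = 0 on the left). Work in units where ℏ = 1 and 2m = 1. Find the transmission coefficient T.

The wavenumbers are k₁ = √(2mE)/ℏ = 3.795 on the left and k₂ = √(2m(E − V₀))/ℏ = 1.761 on the right.
Continuity of ψ and ψ′ at the step yields the reflection amplitude r = (k₁ − k₂)/(k₁ + k₂) = 0.3661; thus R = |r|² = 0.1341, T = 0.8659.

T = 0.866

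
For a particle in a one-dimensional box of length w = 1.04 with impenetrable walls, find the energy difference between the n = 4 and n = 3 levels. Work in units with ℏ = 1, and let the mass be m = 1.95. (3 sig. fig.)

E_n = n²π²ℏ²/(2mw²), so ΔE = (4² − 3²) π²ℏ²/(2mw²).
ΔE = 7 × π² / (2 × 1.95 × 1.04²) = 16.38.

ΔE = 16.4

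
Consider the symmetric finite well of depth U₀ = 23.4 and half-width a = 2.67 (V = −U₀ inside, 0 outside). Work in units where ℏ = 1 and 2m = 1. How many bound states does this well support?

The dimensionless depth is z₀ = a√(2mU₀)/ℏ = 2.67 × √(23.40) = 12.92.
The even/odd transcendental equations gain one root per π/2 in z₀, giving N = 1 + ⌊2z₀/π⌋ = 1 + ⌊8.222⌋ = 9.

N = 9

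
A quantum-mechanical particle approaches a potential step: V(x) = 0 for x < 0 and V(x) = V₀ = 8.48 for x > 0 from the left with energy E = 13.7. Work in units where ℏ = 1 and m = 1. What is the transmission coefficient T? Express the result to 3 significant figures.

The wavenumbers are k₁ = √(2mE)/ℏ = 5.235 on the left and k₂ = √(2m(E − V₀))/ℏ = 3.231 on the right.
Matching ψ and ψ′ at x = 0 gives r = (k₁ − k₂)/(k₁ + k₂), so R = r² = 0.05600 and T = 1 − R = 0.9440.

T = 0.944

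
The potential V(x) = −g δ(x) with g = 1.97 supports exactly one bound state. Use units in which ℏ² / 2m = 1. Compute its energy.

E = -0.970

For x ≠ 0 the bound state is ψ ∝ e^{−κ|x|}; integrating the TISE across the delta gives the cusp condition 2κ = 2mg/ℏ², so κ = 0.9850.
Then E = −ℏ²κ²/(2m) = −mg²/(2ℏ²) = -0.9702.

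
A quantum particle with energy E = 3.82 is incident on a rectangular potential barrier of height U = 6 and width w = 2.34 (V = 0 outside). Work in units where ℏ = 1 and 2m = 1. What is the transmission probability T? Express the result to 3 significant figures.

T = 0.00369

Since E < U the interior solution is evanescent with decay constant κ = √(2m(U − E))/ℏ = 1.476.
κw = 3.455, sinh(κw) = 15.81.
Matching ψ, ψ′ at both faces gives T = [1 + U² sinh²(κw) / (4E(U − E))]⁻¹ = 1/271.2 = 0.00369.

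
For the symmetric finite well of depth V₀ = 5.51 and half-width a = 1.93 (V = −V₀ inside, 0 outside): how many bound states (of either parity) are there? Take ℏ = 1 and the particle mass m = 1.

N = 5

The dimensionless depth is z₀ = a√(2mV₀)/ℏ = 1.93 × √(11.02) = 6.407.
The even/odd transcendental equations gain one root per π/2 in z₀, giving N = 1 + ⌊2z₀/π⌋ = 1 + ⌊4.079⌋ = 5.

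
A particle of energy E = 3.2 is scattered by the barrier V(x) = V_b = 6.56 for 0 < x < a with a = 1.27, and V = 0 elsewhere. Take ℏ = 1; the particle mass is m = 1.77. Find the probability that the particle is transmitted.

T = 0.000627

E < V_b: inside the barrier ψ ∝ e^{±κx} with κ = √(2m(V_b − E))/ℏ = 3.449.
κa = 4.380, sinh(κa) = 39.91.
The exact tunnelling result is T⁻¹ = 1 + V_b² sinh²(κa) / [4E(V_b − E)] = 1595, so T = 0.000627.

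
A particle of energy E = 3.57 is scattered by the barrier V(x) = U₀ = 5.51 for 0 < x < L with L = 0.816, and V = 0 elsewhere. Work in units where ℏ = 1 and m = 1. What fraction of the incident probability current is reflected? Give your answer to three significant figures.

R = 0.863

E < U₀: inside the barrier ψ ∝ e^{±κx} with κ = √(2m(U₀ − E))/ℏ = 1.970.
κL = 1.607, sinh(κL) = 2.395.
Matching ψ, ψ′ at both faces gives T = [1 + U₀² sinh²(κL) / (4E(U₀ − E))]⁻¹ = 1/7.284 = 0.137.
R = 1 − T = 0.863.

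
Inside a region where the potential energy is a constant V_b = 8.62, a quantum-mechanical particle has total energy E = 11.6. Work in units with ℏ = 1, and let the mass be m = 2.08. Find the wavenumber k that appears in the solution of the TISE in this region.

k = 3.52

With E > V_b the solution is oscillatory, ψ ∝ e^{±ikx} with k = √(2m(E − V_b))/ℏ.
k = √(2 × 2.08 × 2.98) = 3.521.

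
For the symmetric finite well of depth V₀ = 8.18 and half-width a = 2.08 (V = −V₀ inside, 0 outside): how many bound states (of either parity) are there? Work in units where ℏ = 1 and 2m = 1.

Define the well-strength parameter z₀ = (a/ℏ)√(2mV₀) = 2.08 × √(2·0.5·8.18) = 5.949.
The even/odd transcendental equations gain one root per π/2 in z₀, giving N = 1 + ⌊2z₀/π⌋ = 1 + ⌊3.787⌋ = 4.

N = 4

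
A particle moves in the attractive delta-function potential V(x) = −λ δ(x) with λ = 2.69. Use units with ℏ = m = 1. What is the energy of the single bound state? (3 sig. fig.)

E = -3.62

The bound state is ψ(x) = √κ e^{−κ|x|}. The derivative jump ψ'(0⁺) − ψ'(0⁻) = −(2mλ/ℏ²)ψ(0) fixes κ = mλ/ℏ² = 2.690.
Then E = −ℏ²κ²/(2m) = −mλ²/(2ℏ²) = -3.618.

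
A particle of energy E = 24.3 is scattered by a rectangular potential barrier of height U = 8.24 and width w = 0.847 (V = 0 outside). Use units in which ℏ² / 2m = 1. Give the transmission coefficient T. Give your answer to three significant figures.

T = 0.997

E > U: inside the barrier k₂ = √(2m(E − U))/ℏ = 4.007, k₂w = 3.394.
Matching at both interfaces gives T⁻¹ = 1 + U² sin²(k₂w) / [4E(E − U)] = 1.003, hence T = 0.997.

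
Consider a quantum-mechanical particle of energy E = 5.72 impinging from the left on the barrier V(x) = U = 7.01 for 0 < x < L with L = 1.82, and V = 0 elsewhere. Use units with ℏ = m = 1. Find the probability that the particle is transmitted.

Since E < U the interior solution is evanescent with decay constant κ = √(2m(U − E))/ℏ = 1.606.
κL = 2.923, sinh(κL) = 9.275.
Matching ψ, ψ′ at both faces gives T = [1 + U² sinh²(κL) / (4E(U − E))]⁻¹ = 1/144.2 = 0.00693.

T = 0.00693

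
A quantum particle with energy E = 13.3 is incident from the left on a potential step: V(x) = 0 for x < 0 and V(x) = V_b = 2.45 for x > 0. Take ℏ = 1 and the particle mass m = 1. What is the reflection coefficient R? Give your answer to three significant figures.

On each side the TISE gives plane waves with k = √(2m(E − V))/ℏ: k₁ = √(2·1·13.3) = 5.158, k₂ = √(2·1·10.85) = 4.658.
Matching ψ and ψ′ at x = 0 gives r = (k₁ − k₂)/(k₁ + k₂), so R = r² = 0.002586 and T = 1 − R = 0.9974.

R = 0.00259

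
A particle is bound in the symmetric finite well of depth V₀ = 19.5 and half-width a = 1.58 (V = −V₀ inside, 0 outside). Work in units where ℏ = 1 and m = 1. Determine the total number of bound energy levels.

The dimensionless depth is z₀ = a√(2mV₀)/ℏ = 1.58 × √(39.00) = 9.867.
The even/odd transcendental equations gain one root per π/2 in z₀, giving N = 1 + ⌊2z₀/π⌋ = 1 + ⌊6.282⌋ = 7.

N = 7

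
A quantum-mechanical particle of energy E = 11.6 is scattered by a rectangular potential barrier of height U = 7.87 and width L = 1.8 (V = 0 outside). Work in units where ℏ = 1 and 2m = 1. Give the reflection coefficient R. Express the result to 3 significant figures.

Above the barrier the interior wavenumber is k₂ = √(2m(E − U))/ℏ = 1.931, giving phase k₂L = 3.476.
Matching at both interfaces gives T⁻¹ = 1 + U² sin²(k₂L) / [4E(E − U)] = 1.039, hence T = 0.963.
R = 1 − T = 0.0372.

R = 0.0372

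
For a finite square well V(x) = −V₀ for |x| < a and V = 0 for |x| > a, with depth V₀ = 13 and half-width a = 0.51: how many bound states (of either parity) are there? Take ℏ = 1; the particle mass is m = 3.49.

N = 4

The dimensionless depth is z₀ = a√(2mV₀)/ℏ = 0.51 × √(90.74) = 4.858.
The even/odd transcendental equations gain one root per π/2 in z₀, giving N = 1 + ⌊2z₀/π⌋ = 1 + ⌊3.093⌋ = 4.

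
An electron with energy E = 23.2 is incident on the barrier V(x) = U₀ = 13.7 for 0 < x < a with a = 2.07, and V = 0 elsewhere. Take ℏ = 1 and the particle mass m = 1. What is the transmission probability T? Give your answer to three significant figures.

Above the barrier the interior wavenumber is k₂ = √(2m(E − U₀))/ℏ = 4.359, giving phase k₂a = 9.023.
Matching at both interfaces gives T⁻¹ = 1 + U₀² sin²(k₂a) / [4E(E − U₀)] = 1.033, hence T = 0.968.

T = 0.968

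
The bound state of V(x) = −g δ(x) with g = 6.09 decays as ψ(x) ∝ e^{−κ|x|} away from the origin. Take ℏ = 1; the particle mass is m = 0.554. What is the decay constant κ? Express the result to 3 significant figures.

Integrating the TISE across x = 0 gives the cusp condition ψ'(0⁺) − ψ'(0⁻) = −(2mg/ℏ²)ψ(0).
With ψ ∝ e^{−κ|x|} this yields −2κ = −2mg/ℏ², so κ = mg/ℏ² = 3.374.

κ = 3.37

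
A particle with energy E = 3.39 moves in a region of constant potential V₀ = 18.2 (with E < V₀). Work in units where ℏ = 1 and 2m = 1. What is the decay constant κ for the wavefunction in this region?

κ = 3.85

Since E < V₀ the TISE in this region is ψ'' = κ²ψ with κ = √(2m(V₀ − E))/ℏ.
κ = √(2 × 0.5 × 14.81) = 3.848.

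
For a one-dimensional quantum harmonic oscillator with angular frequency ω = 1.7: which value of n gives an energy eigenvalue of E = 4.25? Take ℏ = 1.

n = 2

E_n = ℏω(n + ½) ⇒ n = E/(ℏω) − ½ = 4.25/1.7 − 0.5 = 2.000 → n = 2.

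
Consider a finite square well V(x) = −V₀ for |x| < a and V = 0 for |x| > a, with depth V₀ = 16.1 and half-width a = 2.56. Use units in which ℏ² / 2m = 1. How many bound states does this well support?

N = 7

Define the well-strength parameter z₀ = (a/ℏ)√(2mV₀) = 2.56 × √(2·0.5·16.1) = 10.27.
The even/odd transcendental equations gain one root per π/2 in z₀, giving N = 1 + ⌊2z₀/π⌋ = 1 + ⌊6.539⌋ = 7.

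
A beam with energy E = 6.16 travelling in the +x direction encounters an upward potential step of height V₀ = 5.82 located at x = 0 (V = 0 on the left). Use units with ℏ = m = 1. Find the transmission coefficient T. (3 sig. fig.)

The wavenumbers are k₁ = √(2mE)/ℏ = 3.510 on the left and k₂ = √(2m(E − V₀))/ℏ = 0.8246 on the right.
Continuity of ψ and ψ′ at the step yields the reflection amplitude r = (k₁ − k₂)/(k₁ + k₂) = 0.6195; thus R = |r|² = 0.3838, T = 0.6162.

T = 0.616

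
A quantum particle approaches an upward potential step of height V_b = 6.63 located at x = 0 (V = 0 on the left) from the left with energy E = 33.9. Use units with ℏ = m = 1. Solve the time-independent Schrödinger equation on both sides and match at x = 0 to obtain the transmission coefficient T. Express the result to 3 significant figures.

On each side the TISE gives plane waves with k = √(2m(E − V))/ℏ: k₁ = √(2·1·33.9) = 8.234, k₂ = √(2·1·27.27) = 7.385.
Matching ψ and ψ′ at x = 0 gives r = (k₁ − k₂)/(k₁ + k₂), so R = r² = 0.002954 and T = 1 − R = 0.9970.

T = 0.997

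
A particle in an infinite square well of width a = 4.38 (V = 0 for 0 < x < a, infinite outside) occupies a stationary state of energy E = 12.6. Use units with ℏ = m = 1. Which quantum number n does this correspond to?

From E_n = n²π²ℏ²/(2ma²) invert to n = √(2ma²E)/(πℏ).
n = (4.38/π) × √(2 × 1 × 12.6) = 6.999 → n = 7.

n = 7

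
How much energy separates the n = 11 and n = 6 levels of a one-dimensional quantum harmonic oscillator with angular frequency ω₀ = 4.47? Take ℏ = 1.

E_n = ℏω₀(n + ½), so ΔE = (11 − 6) ℏω₀ = 5 × 4.47 = 22.35.

ΔE = 22.4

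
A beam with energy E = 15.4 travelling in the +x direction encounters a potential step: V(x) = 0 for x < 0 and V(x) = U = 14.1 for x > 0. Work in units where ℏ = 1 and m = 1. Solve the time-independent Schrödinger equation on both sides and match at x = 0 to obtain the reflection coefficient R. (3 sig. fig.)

R = 0.302

The wavenumbers are k₁ = √(2mE)/ℏ = 5.550 on the left and k₂ = √(2m(E − U))/ℏ = 1.612 on the right.
Matching ψ and ψ′ at x = 0 gives r = (k₁ − k₂)/(k₁ + k₂), so R = r² = 0.3022 and T = 1 − R = 0.6978.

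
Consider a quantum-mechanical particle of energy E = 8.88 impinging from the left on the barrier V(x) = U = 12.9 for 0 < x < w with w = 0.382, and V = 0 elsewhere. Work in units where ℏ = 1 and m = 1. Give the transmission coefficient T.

T = 0.334

Since E < U the interior solution is evanescent with decay constant κ = √(2m(U − E))/ℏ = 2.835.
κw = 1.083, sinh(κw) = 1.308.
The exact tunnelling result is T⁻¹ = 1 + U² sinh²(κw) / [4E(U − E)] = 2.993, so T = 0.334.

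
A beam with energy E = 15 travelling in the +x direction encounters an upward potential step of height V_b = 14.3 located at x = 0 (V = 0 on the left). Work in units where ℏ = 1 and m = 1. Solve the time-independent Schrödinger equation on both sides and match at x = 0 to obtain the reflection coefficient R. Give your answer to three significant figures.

R = 0.416

On each side the TISE gives plane waves with k = √(2m(E − V))/ℏ: k₁ = √(2·1·15) = 5.477, k₂ = √(2·1·0.7) = 1.183.
Matching ψ and ψ′ at x = 0 gives r = (k₁ − k₂)/(k₁ + k₂), so R = r² = 0.4156 and T = 1 − R = 0.5844.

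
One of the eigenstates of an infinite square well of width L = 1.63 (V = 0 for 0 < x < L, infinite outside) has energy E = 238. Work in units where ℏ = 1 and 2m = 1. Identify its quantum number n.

For an infinite well E_n = n²π²ℏ²/(2mL²), so n = (L/πℏ)√(2mE).
n = (1.63/π) × √(2 × 0.5 × 238) = 8.004 → n = 8.

n = 8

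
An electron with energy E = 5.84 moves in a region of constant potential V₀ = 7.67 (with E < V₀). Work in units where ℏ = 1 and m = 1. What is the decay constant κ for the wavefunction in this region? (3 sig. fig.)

κ = 1.91

Since E < V₀ the TISE in this region is ψ'' = κ²ψ with κ = √(2m(V₀ − E))/ℏ.
κ = √(2 × 1 × 1.83) = 1.913.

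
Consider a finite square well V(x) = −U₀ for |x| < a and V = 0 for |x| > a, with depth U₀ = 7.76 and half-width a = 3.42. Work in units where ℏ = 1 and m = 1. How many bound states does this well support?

Define the well-strength parameter z₀ = (a/ℏ)√(2mU₀) = 3.42 × √(2·1·7.76) = 13.47.
The even/odd transcendental equations gain one root per π/2 in z₀, giving N = 1 + ⌊2z₀/π⌋ = 1 + ⌊8.577⌋ = 9.

N = 9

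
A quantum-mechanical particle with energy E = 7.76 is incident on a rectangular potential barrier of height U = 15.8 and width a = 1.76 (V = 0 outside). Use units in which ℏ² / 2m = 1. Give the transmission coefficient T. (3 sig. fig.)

T = 0.000185

E < U: inside the barrier ψ ∝ e^{±κx} with κ = √(2m(U − E))/ℏ = 2.835.
κa = 4.990, sinh(κa) = 73.50.
The exact tunnelling result is T⁻¹ = 1 + U² sinh²(κa) / [4E(U − E)] = 5405, so T = 0.000185.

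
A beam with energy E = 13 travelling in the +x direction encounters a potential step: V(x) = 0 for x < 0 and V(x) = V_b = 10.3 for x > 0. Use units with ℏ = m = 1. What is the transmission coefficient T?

T = 0.860

The wavenumbers are k₁ = √(2mE)/ℏ = 5.099 on the left and k₂ = √(2m(E − V_b))/ℏ = 2.324 on the right.
Continuity of ψ and ψ′ at the step yields the reflection amplitude r = (k₁ − k₂)/(k₁ + k₂) = 0.3739; thus R = |r|² = 0.1398, T = 0.8602.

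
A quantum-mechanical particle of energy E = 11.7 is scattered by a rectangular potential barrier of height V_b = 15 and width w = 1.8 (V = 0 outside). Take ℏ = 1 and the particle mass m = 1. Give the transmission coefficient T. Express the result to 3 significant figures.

E < V_b: inside the barrier ψ ∝ e^{±κx} with κ = √(2m(V_b − E))/ℏ = 2.569.
κw = 4.624, sinh(κw) = 50.96.
The exact tunnelling result is T⁻¹ = 1 + V_b² sinh²(κw) / [4E(V_b − E)] = 3784, so T = 0.000264.

T = 0.000264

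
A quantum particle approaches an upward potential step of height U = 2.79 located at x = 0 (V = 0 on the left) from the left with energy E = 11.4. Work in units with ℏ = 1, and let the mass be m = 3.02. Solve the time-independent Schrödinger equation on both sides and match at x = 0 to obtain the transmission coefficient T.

The wavenumbers are k₁ = √(2mE)/ℏ = 8.298 on the left and k₂ = √(2m(E − U))/ℏ = 7.211 on the right.
Matching ψ and ψ′ at x = 0 gives r = (k₁ − k₂)/(k₁ + k₂), so R = r² = 0.004908 and T = 1 − R = 0.9951.

T = 0.995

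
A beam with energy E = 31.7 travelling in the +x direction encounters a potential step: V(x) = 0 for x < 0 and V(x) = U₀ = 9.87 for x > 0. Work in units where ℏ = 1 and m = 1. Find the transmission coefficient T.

T = 0.991

On each side the TISE gives plane waves with k = √(2m(E − V))/ℏ: k₁ = √(2·1·31.7) = 7.962, k₂ = √(2·1·21.83) = 6.608.
Continuity of ψ and ψ′ at the step yields the reflection amplitude r = (k₁ − k₂)/(k₁ + k₂) = 0.09299; thus R = |r|² = 0.008647, T = 0.9914.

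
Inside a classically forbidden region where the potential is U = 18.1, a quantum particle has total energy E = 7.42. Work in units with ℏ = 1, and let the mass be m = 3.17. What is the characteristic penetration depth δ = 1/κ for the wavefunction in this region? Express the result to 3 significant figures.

Since E < U the TISE in this region is ψ'' = κ²ψ with κ = √(2m(U − E))/ℏ.
κ = √(2 × 3.17 × 10.68) = 8.229. The penetration depth is δ = 1/κ = 0.122.

δ = 0.122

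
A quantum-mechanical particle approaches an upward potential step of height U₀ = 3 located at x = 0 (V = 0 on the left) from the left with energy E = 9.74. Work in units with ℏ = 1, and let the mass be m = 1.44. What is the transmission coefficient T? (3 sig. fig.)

T = 0.992

On each side the TISE gives plane waves with k = √(2m(E − V))/ℏ: k₁ = √(2·1.44·9.74) = 5.296, k₂ = √(2·1.44·6.74) = 4.406.
Continuity of ψ and ψ′ at the step yields the reflection amplitude r = (k₁ − k₂)/(k₁ + k₂) = 0.09179; thus R = |r|² = 0.008425, T = 0.9916.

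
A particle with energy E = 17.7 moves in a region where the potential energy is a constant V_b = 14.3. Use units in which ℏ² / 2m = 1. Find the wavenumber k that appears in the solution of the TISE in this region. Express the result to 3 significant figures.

k = 1.84

With E > V_b the solution is oscillatory, ψ ∝ e^{±ikx} with k = √(2m(E − V_b))/ℏ.
k = √(2 × 0.5 × 3.4) = 1.844.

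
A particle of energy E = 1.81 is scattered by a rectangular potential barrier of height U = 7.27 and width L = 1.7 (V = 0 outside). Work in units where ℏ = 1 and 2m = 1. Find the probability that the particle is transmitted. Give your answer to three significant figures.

Since E < U the interior solution is evanescent with decay constant κ = √(2m(U − E))/ℏ = 2.337.
κL = 3.972, sinh(κL) = 26.54.
The exact tunnelling result is T⁻¹ = 1 + U² sinh²(κL) / [4E(U − E)] = 943.1, so T = 0.00106.

T = 0.00106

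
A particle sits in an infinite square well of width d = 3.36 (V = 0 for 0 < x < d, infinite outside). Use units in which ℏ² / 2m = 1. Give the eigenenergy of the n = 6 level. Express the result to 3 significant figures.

E = 31.5

Requiring ψ(0) = ψ(d) = 0 quantises k = nπ/d, hence E_n = ℏ²k²/2m = n²π²ℏ²/(2md²).
E_6 = 6² × π² / (2 × 0.5 × 3.36²) = 31.47.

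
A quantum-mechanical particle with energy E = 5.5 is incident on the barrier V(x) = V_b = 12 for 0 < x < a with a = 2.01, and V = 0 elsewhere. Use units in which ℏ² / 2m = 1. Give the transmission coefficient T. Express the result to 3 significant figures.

T = 0.000141

Since E < V_b the interior solution is evanescent with decay constant κ = √(2m(V_b − E))/ℏ = 2.550.
κa = 5.125, sinh(κa) = 84.04.
The exact tunnelling result is T⁻¹ = 1 + V_b² sinh²(κa) / [4E(V_b − E)] = 7114, so T = 0.000141.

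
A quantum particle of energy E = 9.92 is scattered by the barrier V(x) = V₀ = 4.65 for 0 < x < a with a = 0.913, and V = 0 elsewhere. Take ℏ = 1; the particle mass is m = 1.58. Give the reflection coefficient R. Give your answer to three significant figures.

Above the barrier the interior wavenumber is k₂ = √(2m(E − V₀))/ℏ = 4.081, giving phase k₂a = 3.726.
T = [1 + V₀² sin²(k₂a) / (4E(E − V₀))]⁻¹ = 1/1.031 = 0.970.
R = 1 − T = 0.0305.

R = 0.0305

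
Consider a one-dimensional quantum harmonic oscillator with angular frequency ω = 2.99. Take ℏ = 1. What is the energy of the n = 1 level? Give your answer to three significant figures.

E = 4.49

The oscillator eigenvalues are E_n = ℏω(n + ½), so E_1 = 2.99 × 1.5 = 4.485.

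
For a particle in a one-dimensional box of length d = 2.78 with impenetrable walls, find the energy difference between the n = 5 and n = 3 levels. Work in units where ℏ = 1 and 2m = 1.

ΔE = 20.4

E_n = n²π²ℏ²/(2md²), so ΔE = (5² − 3²) π²ℏ²/(2md²).
ΔE = 16 × π² / (2 × 0.5 × 2.78²) = 20.43.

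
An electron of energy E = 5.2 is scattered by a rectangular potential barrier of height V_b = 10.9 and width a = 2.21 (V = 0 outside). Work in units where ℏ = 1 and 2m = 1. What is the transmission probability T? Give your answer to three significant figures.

E < V_b: inside the barrier ψ ∝ e^{±κx} with κ = √(2m(V_b − E))/ℏ = 2.387.
κa = 5.276, sinh(κa) = 97.82.
Matching ψ, ψ′ at both faces gives T = [1 + V_b² sinh²(κa) / (4E(V_b − E))]⁻¹ = 1/9590 = 0.000104.

T = 0.000104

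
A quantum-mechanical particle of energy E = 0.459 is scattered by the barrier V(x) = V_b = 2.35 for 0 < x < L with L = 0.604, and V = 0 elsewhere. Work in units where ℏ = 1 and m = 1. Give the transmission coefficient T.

T = 0.227

E < V_b: inside the barrier ψ ∝ e^{±κx} with κ = √(2m(V_b − E))/ℏ = 1.945.
κL = 1.175, sinh(κL) = 1.464.
The exact tunnelling result is T⁻¹ = 1 + V_b² sinh²(κL) / [4E(V_b − E)] = 4.409, so T = 0.227.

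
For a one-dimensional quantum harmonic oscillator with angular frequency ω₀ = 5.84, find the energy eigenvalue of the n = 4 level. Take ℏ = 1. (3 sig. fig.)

E = 26.3

Using E_n = (n + ½)ℏω₀: E_4 = 4.5 × 5.84 = 26.28.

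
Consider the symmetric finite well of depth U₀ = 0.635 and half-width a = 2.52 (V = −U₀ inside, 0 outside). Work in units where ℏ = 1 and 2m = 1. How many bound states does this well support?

The dimensionless depth is z₀ = a√(2mU₀)/ℏ = 2.52 × √(0.6350) = 2.008.
The even/odd transcendental equations gain one root per π/2 in z₀, giving N = 1 + ⌊2z₀/π⌋ = 1 + ⌊1.278⌋ = 2.

N = 2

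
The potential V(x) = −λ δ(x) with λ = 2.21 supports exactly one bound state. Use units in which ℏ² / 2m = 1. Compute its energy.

E = -1.22

For x ≠ 0 the bound state is ψ ∝ e^{−κ|x|}; integrating the TISE across the delta gives the cusp condition 2κ = 2mλ/ℏ², so κ = 1.105.
Then E = −ℏ²κ²/(2m) = −mλ²/(2ℏ²) = -1.221.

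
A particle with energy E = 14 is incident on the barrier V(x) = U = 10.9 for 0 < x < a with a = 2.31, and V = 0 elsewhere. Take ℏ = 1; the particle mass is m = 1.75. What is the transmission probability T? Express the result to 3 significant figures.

Above the barrier the interior wavenumber is k₂ = √(2m(E − U))/ℏ = 3.294, giving phase k₂a = 7.609.
Matching at both interfaces gives T⁻¹ = 1 + U² sin²(k₂a) / [4E(E − U)] = 1.644, hence T = 0.608.

T = 0.608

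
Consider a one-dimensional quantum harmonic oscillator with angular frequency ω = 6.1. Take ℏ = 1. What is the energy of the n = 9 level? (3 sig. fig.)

E = 58.0

Using E_n = (n + ½)ℏω: E_9 = 9.5 × 6.1 = 57.95.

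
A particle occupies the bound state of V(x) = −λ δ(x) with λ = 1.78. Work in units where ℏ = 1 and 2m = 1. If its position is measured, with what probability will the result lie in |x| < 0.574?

The normalised bound state is ψ = √κ e^{−κ|x|} with κ = mλ/ℏ² = 0.8900.
P(|x| < d) = ∫_{−d}^{d} κ e^{−2κ|x|} dx = 1 − e^{−2κd} = 1 − e^{−1.022} = 0.6400.

P = 0.640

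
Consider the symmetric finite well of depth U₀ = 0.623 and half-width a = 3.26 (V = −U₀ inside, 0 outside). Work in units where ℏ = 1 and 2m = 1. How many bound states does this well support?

N = 2

The dimensionless depth is z₀ = a√(2mU₀)/ℏ = 3.26 × √(0.6230) = 2.573.
The even/odd transcendental equations gain one root per π/2 in z₀, giving N = 1 + ⌊2z₀/π⌋ = 1 + ⌊1.638⌋ = 2.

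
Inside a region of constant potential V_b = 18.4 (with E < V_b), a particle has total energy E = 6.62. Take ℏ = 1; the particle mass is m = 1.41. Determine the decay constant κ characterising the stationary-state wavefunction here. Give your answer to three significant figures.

Since E < V_b the TISE in this region is ψ'' = κ²ψ with κ = √(2m(V_b − E))/ℏ.
κ = √(2 × 1.41 × 11.78) = 5.764.

κ = 5.76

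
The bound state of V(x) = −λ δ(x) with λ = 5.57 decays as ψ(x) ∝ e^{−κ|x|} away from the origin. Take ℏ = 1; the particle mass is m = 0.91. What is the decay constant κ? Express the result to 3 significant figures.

κ = 5.07

Integrating the TISE across x = 0 gives the cusp condition ψ'(0⁺) − ψ'(0⁻) = −(2mλ/ℏ²)ψ(0).
With ψ ∝ e^{−κ|x|} this yields −2κ = −2mλ/ℏ², so κ = mλ/ℏ² = 5.069.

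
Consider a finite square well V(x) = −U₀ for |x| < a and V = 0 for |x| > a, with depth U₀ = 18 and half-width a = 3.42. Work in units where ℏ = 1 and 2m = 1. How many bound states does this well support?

N = 10

Define the well-strength parameter z₀ = (a/ℏ)√(2mU₀) = 3.42 × √(2·0.5·18) = 14.51.
A new bound state (alternating even/odd) appears each time z₀ passes a multiple of π/2, so N = ⌊2z₀/π⌋ + 1 = ⌊9.237⌋ + 1 = 10.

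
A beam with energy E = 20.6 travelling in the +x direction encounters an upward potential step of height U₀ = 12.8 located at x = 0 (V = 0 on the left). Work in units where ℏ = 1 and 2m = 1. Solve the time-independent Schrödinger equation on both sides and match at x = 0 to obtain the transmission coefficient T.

On each side the TISE gives plane waves with k = √(2m(E − V))/ℏ: k₁ = √(2·½·20.6) = 4.539, k₂ = √(2·½·7.8) = 2.793.
Continuity of ψ and ψ′ at the step yields the reflection amplitude r = (k₁ − k₂)/(k₁ + k₂) = 0.2381; thus R = |r|² = 0.05671, T = 0.9433.

T = 0.943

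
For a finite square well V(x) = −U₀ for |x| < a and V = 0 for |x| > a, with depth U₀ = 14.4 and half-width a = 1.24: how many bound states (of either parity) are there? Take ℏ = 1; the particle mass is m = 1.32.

The dimensionless depth is z₀ = a√(2mU₀)/ℏ = 1.24 × √(38.02) = 7.645.
The even/odd transcendental equations gain one root per π/2 in z₀, giving N = 1 + ⌊2z₀/π⌋ = 1 + ⌊4.867⌋ = 5.

N = 5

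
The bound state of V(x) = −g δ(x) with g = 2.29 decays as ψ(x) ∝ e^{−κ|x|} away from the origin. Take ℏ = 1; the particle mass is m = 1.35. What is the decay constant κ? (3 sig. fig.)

Integrating the TISE across x = 0 gives the cusp condition ψ'(0⁺) − ψ'(0⁻) = −(2mg/ℏ²)ψ(0).
With ψ ∝ e^{−κ|x|} this yields −2κ = −2mg/ℏ², so κ = mg/ℏ² = 3.092.

κ = 3.09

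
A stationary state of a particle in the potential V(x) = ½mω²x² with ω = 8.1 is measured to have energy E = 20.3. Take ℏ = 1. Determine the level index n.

n = 2

E_n = ℏω(n + ½) ⇒ n = E/(ℏω) − ½ = 20.3/8.1 − 0.5 = 2.006 → n = 2.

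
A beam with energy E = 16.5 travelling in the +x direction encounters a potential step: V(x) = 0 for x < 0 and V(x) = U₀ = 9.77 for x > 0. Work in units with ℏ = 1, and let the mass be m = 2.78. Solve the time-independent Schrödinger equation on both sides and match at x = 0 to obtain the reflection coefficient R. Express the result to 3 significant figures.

R = 0.0486

On each side the TISE gives plane waves with k = √(2m(E − V))/ℏ: k₁ = √(2·2.78·16.5) = 9.578, k₂ = √(2·2.78·6.73) = 6.117.
Matching ψ and ψ′ at x = 0 gives r = (k₁ − k₂)/(k₁ + k₂), so R = r² = 0.04863 and T = 1 − R = 0.9514.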